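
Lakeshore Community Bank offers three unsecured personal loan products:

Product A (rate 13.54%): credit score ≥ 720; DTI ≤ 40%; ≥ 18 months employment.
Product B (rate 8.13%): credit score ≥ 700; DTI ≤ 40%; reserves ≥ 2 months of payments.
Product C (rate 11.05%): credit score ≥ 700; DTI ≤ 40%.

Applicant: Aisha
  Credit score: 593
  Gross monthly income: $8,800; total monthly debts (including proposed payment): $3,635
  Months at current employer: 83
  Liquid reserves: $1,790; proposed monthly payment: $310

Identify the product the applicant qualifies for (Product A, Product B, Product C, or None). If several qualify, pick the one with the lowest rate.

DTI = 3,635/8,800 = 41.3%.
Reserves = 1,790/310 = 5.8 months.
Product A: score 593 < 720; DTI 41.3% > 40%; employment 83 ≥ 18 mo → does not qualify.
Product B: score 593 < 700; DTI 41.3% > 40%; reserves 5.8 ≥ 2 mo → does not qualify.
Product C: score 593 < 700; DTI 41.3% > 40% → does not qualify.

None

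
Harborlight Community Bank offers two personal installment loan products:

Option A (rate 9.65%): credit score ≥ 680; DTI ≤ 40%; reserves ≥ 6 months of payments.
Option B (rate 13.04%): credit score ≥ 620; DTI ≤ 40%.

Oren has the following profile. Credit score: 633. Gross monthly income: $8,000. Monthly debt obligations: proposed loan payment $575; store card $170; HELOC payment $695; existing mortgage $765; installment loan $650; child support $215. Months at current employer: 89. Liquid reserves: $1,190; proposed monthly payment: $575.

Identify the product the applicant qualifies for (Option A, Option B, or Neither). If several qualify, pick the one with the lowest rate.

Total debts = (575 + 170 + 695 + 765 + 650 + 215) = 3,070; DTI = 3,070/8,000 = 38.4%.
Reserves = 1,190/575 = 2.1 months.
Option A: score 633 < 680; DTI 38.4% ≤ 40%; reserves 2.1 < 6 mo → does not qualify.
Option B: score 633 ≥ 620; DTI 38.4% ≤ 40% → qualifies.

Option B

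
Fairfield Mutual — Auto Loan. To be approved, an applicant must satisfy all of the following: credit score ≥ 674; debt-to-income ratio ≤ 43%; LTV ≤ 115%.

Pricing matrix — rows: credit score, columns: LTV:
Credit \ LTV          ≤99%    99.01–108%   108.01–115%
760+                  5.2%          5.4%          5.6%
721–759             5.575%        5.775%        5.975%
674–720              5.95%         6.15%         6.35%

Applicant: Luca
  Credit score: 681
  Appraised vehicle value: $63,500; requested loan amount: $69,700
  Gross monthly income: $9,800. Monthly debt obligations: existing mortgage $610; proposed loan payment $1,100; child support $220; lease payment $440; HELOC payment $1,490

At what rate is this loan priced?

Credit score 681 ≥ 674; Total monthly debts = (610 + 1,100 + 220 + 440 + 1,490) = 3,860. DTI = 3,860/9,800 = 39.4% ≤ 43%
LTV: 69,700 ÷ 63,500 = 109.8%, within 115% cap
Row: 681 falls in 674–720. Column: 109.8% falls in 108.01–115%. Rate = 6.35%.

6.35%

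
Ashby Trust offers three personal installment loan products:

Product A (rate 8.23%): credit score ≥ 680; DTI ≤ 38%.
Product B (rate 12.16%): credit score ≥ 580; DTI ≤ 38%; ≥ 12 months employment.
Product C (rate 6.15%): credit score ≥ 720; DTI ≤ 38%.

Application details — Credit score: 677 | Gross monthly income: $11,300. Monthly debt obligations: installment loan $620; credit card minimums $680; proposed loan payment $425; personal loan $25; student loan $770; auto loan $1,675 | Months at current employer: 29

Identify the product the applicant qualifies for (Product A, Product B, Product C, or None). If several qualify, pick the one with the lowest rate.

Product B

Total debts = (620 + 680 + 425 + 25 + 770 + 1,675) = 4,195; DTI = 4,195/11,300 = 37.1%.
Product A: score 677 < 680; DTI 37.1% ≤ 38% → does not qualify.
Product B: score 677 ≥ 580; DTI 37.1% ≤ 38%; employment 29 ≥ 12 mo → qualifies.
Product C: score 677 < 720; DTI 37.1% ≤ 38% → does not qualify.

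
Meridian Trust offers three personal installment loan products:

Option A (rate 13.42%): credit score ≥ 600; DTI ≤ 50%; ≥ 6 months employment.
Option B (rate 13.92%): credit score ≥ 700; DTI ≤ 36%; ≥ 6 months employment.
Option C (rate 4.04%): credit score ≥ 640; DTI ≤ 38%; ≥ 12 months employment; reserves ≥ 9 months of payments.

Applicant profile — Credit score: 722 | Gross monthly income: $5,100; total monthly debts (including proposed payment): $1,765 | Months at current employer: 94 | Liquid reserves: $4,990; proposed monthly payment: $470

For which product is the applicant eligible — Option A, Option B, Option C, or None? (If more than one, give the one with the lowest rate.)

Option C

DTI = 1,765/5,100 = 34.6%.
Reserves = 4,990/470 = 10.6 months.
Option A: score 722 ≥ 600; DTI 34.6% ≤ 50%; employment 94 ≥ 6 mo → qualifies.
Option B: score 722 ≥ 700; DTI 34.6% ≤ 36%; employment 94 ≥ 6 mo → qualifies.
Option C: score 722 ≥ 640; DTI 34.6% ≤ 38%; employment 94 ≥ 12 mo; reserves 10.6 ≥ 9 mo → qualifies.
Qualifying: Option A, Option B, Option C. Lowest rate is 4.04% → Option C.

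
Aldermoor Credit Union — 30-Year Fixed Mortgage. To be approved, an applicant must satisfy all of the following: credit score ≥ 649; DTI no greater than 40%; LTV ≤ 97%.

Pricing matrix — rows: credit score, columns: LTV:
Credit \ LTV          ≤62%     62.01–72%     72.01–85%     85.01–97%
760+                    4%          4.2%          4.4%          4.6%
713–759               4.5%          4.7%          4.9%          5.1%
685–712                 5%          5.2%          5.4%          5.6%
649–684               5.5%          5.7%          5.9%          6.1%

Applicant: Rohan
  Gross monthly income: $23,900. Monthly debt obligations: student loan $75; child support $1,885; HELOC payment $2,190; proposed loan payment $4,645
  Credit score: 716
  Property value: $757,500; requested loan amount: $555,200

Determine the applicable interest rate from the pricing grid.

Credit score 716 ≥ 649; Total monthly debts = (75 + 1,885 + 2,190 + 4,645) = 8,795. DTI = 8,795/23,900 = 36.8% ≤ 40%
LTV: 555,200 ÷ 757,500 = 73.3%, within 97% cap
Credit 716 → row 713–759; LTV 73.3% → column 72.01–85%. Grid cell → 4.9%.

4.9%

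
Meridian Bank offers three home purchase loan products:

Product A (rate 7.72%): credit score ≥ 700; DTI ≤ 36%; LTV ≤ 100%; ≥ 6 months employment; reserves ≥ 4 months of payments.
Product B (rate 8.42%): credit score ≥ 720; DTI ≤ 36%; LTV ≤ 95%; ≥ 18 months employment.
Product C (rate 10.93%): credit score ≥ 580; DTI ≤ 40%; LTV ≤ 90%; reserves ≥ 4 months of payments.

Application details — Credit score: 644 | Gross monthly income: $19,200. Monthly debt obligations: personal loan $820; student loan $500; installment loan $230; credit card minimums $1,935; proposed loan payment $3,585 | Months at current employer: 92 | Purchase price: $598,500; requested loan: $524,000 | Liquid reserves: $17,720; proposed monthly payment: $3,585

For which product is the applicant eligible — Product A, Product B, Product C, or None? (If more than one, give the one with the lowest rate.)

Product C

Total debts = (820 + 500 + 230 + 1,935 + 3,585) = 7,070; DTI = 7,070/19,200 = 36.8%.
LTV = 524,000/598,500 = 87.6%.
Reserves = 17,720/3,585 = 4.9 months.
Product A: score 644 < 700; DTI 36.8% > 36%; LTV 87.6% ≤ 100%; employment 92 ≥ 6 mo; reserves 4.9 ≥ 4 mo → does not qualify.
Product B: score 644 < 720; DTI 36.8% > 36%; LTV 87.6% ≤ 95%; employment 92 ≥ 18 mo → does not qualify.
Product C: score 644 ≥ 580; DTI 36.8% ≤ 40%; LTV 87.6% ≤ 90%; reserves 4.9 ≥ 4 mo → qualifies.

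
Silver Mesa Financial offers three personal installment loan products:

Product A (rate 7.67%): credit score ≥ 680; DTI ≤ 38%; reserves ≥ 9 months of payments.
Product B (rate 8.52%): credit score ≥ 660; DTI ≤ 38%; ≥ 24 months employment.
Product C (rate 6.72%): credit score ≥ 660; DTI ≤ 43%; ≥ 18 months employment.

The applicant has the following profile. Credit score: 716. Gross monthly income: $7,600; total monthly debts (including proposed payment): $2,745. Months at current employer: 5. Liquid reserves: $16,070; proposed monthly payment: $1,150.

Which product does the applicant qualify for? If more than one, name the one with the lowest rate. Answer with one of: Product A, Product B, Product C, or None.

DTI = 2,745/7,600 = 36.1%.
Reserves = 16,070/1,150 = 14.0 months.
Product A: score 716 ≥ 680; DTI 36.1% ≤ 38%; reserves 14.0 ≥ 9 mo → qualifies.
Product B: score 716 ≥ 660; DTI 36.1% ≤ 38%; employment 5 < 24 mo → does not qualify.
Product C: score 716 ≥ 660; DTI 36.1% ≤ 43%; employment 5 < 18 mo → does not qualify.

Product A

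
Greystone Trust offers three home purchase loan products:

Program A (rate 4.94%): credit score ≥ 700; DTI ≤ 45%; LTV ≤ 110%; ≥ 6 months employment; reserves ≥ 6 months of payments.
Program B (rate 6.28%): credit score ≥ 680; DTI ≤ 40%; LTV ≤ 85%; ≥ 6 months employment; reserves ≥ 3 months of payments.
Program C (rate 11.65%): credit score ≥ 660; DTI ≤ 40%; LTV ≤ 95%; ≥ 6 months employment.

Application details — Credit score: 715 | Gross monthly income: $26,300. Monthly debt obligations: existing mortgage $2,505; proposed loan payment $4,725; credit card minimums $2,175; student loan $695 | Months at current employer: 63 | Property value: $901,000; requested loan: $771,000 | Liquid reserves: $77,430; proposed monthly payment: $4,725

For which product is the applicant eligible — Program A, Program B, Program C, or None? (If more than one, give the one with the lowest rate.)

Total debts = (2,505 + 4,725 + 2,175 + 695) = 10,100; DTI = 10,100/26,300 = 38.4%.
LTV = 771,000/901,000 = 85.6%.
Reserves = 77,430/4,725 = 16.4 months.
Program A: score 715 ≥ 700; DTI 38.4% ≤ 45%; LTV 85.6% ≤ 110%; employment 63 ≥ 6 mo; reserves 16.4 ≥ 6 mo → qualifies.
Program B: score 715 ≥ 680; DTI 38.4% ≤ 40%; LTV 85.6% > 85%; employment 63 ≥ 6 mo; reserves 16.4 ≥ 3 mo → does not qualify.
Program C: score 715 ≥ 660; DTI 38.4% ≤ 40%; LTV 85.6% ≤ 95%; employment 63 ≥ 6 mo → qualifies.
Qualifying: Program A, Program C. Lowest rate is 4.94% → Program A.

Program A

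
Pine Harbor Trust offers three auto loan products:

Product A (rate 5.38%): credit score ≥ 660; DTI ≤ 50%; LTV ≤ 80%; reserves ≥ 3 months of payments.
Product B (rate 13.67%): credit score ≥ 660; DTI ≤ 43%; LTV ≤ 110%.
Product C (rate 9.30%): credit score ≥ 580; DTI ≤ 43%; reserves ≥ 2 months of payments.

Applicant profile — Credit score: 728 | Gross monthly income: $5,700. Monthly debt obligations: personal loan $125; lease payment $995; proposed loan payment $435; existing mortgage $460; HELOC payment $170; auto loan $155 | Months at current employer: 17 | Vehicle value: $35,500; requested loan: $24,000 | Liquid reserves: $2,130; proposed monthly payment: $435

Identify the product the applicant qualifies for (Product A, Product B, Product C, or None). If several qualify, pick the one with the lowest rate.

Product A

Total debts = (125 + 995 + 435 + 460 + 170 + 155) = 2,340; DTI = 2,340/5,700 = 41.1%.
LTV = 24,000/35,500 = 67.6%.
Reserves = 2,130/435 = 4.9 months.
Product A: score 728 ≥ 660; DTI 41.1% ≤ 50%; LTV 67.6% ≤ 80%; reserves 4.9 ≥ 3 mo → qualifies.
Product B: score 728 ≥ 660; DTI 41.1% ≤ 43%; LTV 67.6% ≤ 110% → qualifies.
Product C: score 728 ≥ 580; DTI 41.1% ≤ 43%; reserves 4.9 ≥ 2 mo → qualifies.
Qualifying: Product A, Product B, Product C. Lowest rate is 5.38% → Product A.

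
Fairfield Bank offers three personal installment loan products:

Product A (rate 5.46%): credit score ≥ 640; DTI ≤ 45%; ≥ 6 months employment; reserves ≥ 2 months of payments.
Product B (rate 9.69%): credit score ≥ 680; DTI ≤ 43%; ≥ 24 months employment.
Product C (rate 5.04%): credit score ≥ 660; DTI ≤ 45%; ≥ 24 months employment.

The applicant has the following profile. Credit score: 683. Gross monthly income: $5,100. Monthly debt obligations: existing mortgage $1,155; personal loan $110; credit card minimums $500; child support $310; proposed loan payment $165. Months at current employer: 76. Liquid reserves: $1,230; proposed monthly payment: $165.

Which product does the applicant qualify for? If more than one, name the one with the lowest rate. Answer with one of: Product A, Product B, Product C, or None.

Total debts = (1,155 + 110 + 500 + 310 + 165) = 2,240; DTI = 2,240/5,100 = 43.9%.
Reserves = 1,230/165 = 7.5 months.
Product A: score 683 ≥ 640; DTI 43.9% ≤ 45%; employment 76 ≥ 6 mo; reserves 7.5 ≥ 2 mo → qualifies.
Product B: score 683 ≥ 680; DTI 43.9% > 43%; employment 76 ≥ 24 mo → does not qualify.
Product C: score 683 ≥ 660; DTI 43.9% ≤ 45%; employment 76 ≥ 24 mo → qualifies.
Qualifying: Product A, Product C. Lowest rate is 5.04% → Product C.

Product C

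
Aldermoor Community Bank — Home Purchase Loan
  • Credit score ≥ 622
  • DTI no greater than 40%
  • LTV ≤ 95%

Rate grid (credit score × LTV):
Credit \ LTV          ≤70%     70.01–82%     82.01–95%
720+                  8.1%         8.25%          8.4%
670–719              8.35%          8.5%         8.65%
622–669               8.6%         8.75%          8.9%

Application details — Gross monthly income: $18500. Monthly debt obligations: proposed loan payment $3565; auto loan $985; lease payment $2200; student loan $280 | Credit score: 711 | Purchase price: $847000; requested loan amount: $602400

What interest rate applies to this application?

Credit score 711 ≥ 622; Total monthly debts = (3,565 + 985 + 2,200 + 280) = 7,030. Debt-to-income = 7,030/18,500 = 38% — meets 40% limit
LTV = 602,400/847,000 = 71.1% ≤ 95%
Credit 711 → row 670–719; LTV 71.1% → column 70.01–82%. Grid cell → 8.5%.

8.5%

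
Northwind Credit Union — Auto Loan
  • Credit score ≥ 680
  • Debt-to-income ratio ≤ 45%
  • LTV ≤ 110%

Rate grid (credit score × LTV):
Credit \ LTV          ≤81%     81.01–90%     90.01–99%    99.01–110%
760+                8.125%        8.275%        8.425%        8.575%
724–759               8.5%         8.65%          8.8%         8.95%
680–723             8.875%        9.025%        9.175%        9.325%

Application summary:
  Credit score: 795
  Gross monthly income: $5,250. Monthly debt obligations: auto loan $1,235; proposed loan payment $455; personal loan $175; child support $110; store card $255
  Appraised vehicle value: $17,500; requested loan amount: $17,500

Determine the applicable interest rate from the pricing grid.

Credit score 795 ≥ 680; Total monthly debts = (1,235 + 455 + 175 + 110 + 255) = 2,230. DTI: 2,230 ÷ 5,250 = 42.5%, within the 45% cap
Loan-to-value = 17,500/17,500 = 100% — pass (110% max)
Score 795 is in the 760+ band; LTV 100% is in the 99.01–110% band → 8.575%.

8.575%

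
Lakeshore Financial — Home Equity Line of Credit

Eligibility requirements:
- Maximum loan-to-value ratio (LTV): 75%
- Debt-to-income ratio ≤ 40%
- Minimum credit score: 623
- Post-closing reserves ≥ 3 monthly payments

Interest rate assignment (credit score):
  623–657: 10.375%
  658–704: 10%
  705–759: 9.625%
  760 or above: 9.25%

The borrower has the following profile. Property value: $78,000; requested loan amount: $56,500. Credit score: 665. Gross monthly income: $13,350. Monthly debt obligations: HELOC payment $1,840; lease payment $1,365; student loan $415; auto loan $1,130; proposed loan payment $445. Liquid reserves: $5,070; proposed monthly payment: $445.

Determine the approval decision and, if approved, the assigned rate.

Approved at 10%

Credit score 665 ≥ 623 (meets minimum)
Total monthly debts = (1,840 + 1,365 + 415 + 1,130 + 445) = 5,195. Debt-to-income = 5,195/13,350 = 38.9% — meets 40% limit
LTV = 56,500/78,000 = 72.4% ≤ 75%
Liquid reserves cover 5,070/445 = 11.4 months — ≥ 3 required
All requirements met. Score 665 falls in the 658–704 tier → 10%.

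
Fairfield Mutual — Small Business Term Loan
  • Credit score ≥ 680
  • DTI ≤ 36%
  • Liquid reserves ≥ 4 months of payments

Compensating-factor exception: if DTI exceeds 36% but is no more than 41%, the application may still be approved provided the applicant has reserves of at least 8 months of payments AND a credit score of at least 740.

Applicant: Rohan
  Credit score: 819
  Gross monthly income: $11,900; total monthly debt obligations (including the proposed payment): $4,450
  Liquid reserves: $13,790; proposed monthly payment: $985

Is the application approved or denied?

Credit score 819 ≥ 680 (meets base)
DTI = 4,450/11,900 = 37.4% > 36% — standard DTI limit exceeded.
Reserves = 13,790/985 = 14.0 months ≥ 4
DTI 37.4% is within the 36%–41% exception band; checking compensating factors.
Reserves 14.0 ≥ 8 months; credit score 819 ≥ 740.
Both compensating conditions met → exception applies.

Approved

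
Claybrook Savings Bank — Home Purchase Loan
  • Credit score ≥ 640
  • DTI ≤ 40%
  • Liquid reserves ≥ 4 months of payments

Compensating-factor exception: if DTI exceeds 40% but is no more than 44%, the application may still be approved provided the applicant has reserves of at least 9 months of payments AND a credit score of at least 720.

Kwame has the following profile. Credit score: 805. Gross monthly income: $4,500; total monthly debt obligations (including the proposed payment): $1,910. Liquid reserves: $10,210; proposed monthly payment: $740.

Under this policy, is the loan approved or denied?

Approved

Credit score 805 ≥ 640 (meets base)
DTI = 1,910/4,500 = 42.4% > 40% — standard DTI limit exceeded.
Reserves: 10,210 ÷ 740 = 13.8 months (meets 4-month minimum)
DTI 42.4% is within the 40%–44% exception band; checking compensating factors.
Override check — reserves: 13.8 mo (ok); score: 805 (ok).
Both compensating conditions met → exception applies.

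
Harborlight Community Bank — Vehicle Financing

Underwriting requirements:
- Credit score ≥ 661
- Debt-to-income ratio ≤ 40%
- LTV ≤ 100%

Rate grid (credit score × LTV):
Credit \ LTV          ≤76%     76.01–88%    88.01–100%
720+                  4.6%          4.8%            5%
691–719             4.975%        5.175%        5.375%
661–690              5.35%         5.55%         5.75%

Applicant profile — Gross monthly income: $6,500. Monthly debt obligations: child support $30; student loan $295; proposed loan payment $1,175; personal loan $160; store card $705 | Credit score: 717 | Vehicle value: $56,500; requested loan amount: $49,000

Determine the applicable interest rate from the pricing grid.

5.175%

Credit score 717 ≥ 661; Total monthly debts = (30 + 295 + 1,175 + 160 + 705) = 2,365. DTI = 2,365/6,500 = 36.4% ≤ 40%
LTV = 49,000/56,500 = 86.7% ≤ 100%
Score 717 is in the 691–719 band; LTV 86.7% is in the 76.01–88% band → 5.175%.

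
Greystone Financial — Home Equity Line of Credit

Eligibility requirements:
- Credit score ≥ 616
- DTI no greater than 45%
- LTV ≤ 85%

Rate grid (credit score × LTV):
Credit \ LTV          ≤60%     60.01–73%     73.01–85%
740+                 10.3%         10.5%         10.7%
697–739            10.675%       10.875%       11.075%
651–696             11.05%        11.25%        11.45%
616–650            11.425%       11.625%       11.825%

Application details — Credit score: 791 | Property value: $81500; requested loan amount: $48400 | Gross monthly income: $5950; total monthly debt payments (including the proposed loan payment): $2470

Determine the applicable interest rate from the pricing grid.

Credit score 791 ≥ 616; DTI: 2,470 ÷ 5,950 = 41.5%, within the 45% cap
LTV = 48,400/81,500 = 59.4% ≤ 85%
Score 791 is in the 740+ band; LTV 59.4% is in the ≤60% band → 10.3%.

10.3%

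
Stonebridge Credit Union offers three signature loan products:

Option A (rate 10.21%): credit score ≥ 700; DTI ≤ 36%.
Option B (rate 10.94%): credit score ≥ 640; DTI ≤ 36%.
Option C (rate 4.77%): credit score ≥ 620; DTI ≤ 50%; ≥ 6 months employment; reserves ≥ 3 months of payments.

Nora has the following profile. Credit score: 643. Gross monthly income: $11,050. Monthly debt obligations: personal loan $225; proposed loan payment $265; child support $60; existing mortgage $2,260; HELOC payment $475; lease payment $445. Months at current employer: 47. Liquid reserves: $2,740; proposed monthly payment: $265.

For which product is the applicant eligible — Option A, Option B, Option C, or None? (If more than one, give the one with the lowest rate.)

Total debts = (225 + 265 + 60 + 2,260 + 475 + 445) = 3,730; DTI = 3,730/11,050 = 33.8%.
Reserves = 2,740/265 = 10.3 months.
Option A: score 643 < 700; DTI 33.8% ≤ 36% → does not qualify.
Option B: score 643 ≥ 640; DTI 33.8% ≤ 36% → qualifies.
Option C: score 643 ≥ 620; DTI 33.8% ≤ 50%; employment 47 ≥ 6 mo; reserves 10.3 ≥ 3 mo → qualifies.
Qualifying: Option B, Option C. Lowest rate is 4.77% → Option C.

Option C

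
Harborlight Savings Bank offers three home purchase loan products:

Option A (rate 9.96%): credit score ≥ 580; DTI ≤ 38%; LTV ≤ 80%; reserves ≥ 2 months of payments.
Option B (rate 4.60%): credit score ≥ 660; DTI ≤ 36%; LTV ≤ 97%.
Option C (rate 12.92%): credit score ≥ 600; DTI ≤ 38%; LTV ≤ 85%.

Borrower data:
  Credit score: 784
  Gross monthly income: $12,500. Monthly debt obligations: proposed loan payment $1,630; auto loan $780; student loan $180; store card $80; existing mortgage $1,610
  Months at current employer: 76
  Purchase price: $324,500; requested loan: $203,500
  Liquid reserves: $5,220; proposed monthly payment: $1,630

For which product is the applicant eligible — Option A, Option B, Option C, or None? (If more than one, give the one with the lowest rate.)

Option B

Total debts = (1,630 + 780 + 180 + 80 + 1,610) = 4,280; DTI = 4,280/12,500 = 34.2%.
LTV = 203,500/324,500 = 62.7%.
Reserves = 5,220/1,630 = 3.2 months.
Option A: score 784 ≥ 580; DTI 34.2% ≤ 38%; LTV 62.7% ≤ 80%; reserves 3.2 ≥ 2 mo → qualifies.
Option B: score 784 ≥ 660; DTI 34.2% ≤ 36%; LTV 62.7% ≤ 97% → qualifies.
Option C: score 784 ≥ 600; DTI 34.2% ≤ 38%; LTV 62.7% ≤ 85% → qualifies.
Qualifying: Option A, Option B, Option C. Lowest rate is 4.60% → Option B.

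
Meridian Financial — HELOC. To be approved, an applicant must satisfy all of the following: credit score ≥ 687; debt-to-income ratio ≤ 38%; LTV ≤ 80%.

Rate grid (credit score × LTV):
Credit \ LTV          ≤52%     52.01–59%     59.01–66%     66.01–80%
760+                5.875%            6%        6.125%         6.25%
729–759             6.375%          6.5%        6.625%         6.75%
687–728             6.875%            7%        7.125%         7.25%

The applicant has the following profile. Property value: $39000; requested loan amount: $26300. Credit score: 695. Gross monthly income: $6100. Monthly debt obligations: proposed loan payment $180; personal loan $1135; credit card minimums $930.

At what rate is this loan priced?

Credit score 695 ≥ 687; Total monthly debts = (180 + 1,135 + 930) = 2,245. DTI: 2,245 ÷ 6,100 = 36.8%, within the 38% cap
LTV = 26,300/39,000 = 67.4% ≤ 80%
Row: 695 falls in 687–728. Column: 67.4% falls in 66.01–80%. Rate = 7.25%.

7.25%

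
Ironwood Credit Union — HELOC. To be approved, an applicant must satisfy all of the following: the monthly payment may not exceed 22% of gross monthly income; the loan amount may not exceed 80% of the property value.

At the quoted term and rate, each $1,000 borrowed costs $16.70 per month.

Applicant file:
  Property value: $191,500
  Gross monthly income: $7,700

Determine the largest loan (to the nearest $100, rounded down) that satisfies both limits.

$101,400

Payment cap: 22% × $7,700 = $1,694/month.
At $16.70 per $1,000, that supports 1,694/16.70 × 1,000 ≈ $101,437 → $101,400.
LTV cap: 80% × $191,500 = $153,200 → $153,200.
Binding constraint: payment-to-income.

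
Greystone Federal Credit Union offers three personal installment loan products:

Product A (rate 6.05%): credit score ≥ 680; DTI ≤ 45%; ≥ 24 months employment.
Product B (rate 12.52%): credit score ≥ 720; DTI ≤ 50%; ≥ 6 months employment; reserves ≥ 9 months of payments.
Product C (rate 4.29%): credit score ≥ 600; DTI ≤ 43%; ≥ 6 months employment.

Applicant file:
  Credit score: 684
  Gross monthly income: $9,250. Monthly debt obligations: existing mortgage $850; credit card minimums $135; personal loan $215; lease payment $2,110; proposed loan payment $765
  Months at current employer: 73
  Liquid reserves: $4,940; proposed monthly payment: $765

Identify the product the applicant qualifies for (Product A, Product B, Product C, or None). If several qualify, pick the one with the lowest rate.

Product A

Total debts = (850 + 135 + 215 + 2,110 + 765) = 4,075; DTI = 4,075/9,250 = 44.1%.
Reserves = 4,940/765 = 6.5 months.
Product A: score 684 ≥ 680; DTI 44.1% ≤ 45%; employment 73 ≥ 24 mo → qualifies.
Product B: score 684 < 720; DTI 44.1% ≤ 50%; employment 73 ≥ 6 mo; reserves 6.5 < 9 mo → does not qualify.
Product C: score 684 ≥ 600; DTI 44.1% > 43%; employment 73 ≥ 6 mo → does not qualify.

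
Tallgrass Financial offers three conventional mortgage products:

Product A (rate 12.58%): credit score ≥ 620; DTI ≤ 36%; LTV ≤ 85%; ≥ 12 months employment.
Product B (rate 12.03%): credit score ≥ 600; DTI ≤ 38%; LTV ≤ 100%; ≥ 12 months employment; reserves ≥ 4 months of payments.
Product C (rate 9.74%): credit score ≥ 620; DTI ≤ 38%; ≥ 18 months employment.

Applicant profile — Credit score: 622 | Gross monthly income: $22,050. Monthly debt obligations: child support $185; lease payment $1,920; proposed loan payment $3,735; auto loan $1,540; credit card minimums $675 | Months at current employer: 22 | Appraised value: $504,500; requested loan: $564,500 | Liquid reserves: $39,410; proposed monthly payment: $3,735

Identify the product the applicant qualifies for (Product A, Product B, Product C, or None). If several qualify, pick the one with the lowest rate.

Total debts = (185 + 1,920 + 3,735 + 1,540 + 675) = 8,055; DTI = 8,055/22,050 = 36.5%.
LTV = 564,500/504,500 = 111.9%.
Reserves = 39,410/3,735 = 10.6 months.
Product A: score 622 ≥ 620; DTI 36.5% > 36%; LTV 111.9% > 85%; employment 22 ≥ 12 mo → does not qualify.
Product B: score 622 ≥ 600; DTI 36.5% ≤ 38%; LTV 111.9% > 100%; employment 22 ≥ 12 mo; reserves 10.6 ≥ 4 mo → does not qualify.
Product C: score 622 ≥ 620; DTI 36.5% ≤ 38%; employment 22 ≥ 18 mo → qualifies.

Product C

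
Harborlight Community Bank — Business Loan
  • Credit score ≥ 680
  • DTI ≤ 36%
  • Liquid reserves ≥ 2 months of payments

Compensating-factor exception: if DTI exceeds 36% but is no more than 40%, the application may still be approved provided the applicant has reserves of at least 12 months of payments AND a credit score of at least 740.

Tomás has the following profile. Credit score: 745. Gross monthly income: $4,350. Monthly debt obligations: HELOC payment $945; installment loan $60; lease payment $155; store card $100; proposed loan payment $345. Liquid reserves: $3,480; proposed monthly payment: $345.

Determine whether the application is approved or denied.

Credit score 745 ≥ 680 (meets base)
Total debts = (945 + 60 + 155 + 100 + 345) = 1,605. DTI = 1,605/4,350 = 36.9% > 36% — standard DTI limit exceeded.
Reserves: 3,480 ÷ 345 = 10.1 months (meets 2-month minimum)
36.9% falls in the override range (36%–40%), so the compensating-factor test applies.
Reserves 10.1 < 12 months; credit score 745 ≥ 740.
Compensating-factor requirement not fully met.

Denied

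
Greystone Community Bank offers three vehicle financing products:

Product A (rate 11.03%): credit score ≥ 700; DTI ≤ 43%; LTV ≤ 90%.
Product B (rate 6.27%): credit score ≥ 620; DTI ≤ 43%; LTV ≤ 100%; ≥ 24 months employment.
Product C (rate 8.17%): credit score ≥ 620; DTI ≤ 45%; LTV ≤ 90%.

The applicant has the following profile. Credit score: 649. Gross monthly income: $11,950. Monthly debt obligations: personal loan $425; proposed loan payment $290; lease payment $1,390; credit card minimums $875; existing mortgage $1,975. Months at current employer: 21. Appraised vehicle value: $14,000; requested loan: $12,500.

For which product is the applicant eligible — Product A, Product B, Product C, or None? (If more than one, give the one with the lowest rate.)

Total debts = (425 + 290 + 1,390 + 875 + 1,975) = 4,955; DTI = 4,955/11,950 = 41.5%.
LTV = 12,500/14,000 = 89.3%.
Product A: score 649 < 700; DTI 41.5% ≤ 43%; LTV 89.3% ≤ 90% → does not qualify.
Product B: score 649 ≥ 620; DTI 41.5% ≤ 43%; LTV 89.3% ≤ 100%; employment 21 < 24 mo → does not qualify.
Product C: score 649 ≥ 620; DTI 41.5% ≤ 45%; LTV 89.3% ≤ 90% → qualifies.

Product C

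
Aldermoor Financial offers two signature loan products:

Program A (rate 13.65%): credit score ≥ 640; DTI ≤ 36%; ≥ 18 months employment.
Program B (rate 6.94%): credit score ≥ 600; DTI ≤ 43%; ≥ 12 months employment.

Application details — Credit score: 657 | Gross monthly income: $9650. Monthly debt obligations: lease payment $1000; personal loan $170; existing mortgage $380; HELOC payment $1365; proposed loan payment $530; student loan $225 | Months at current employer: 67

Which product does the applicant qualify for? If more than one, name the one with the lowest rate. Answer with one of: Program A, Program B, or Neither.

Total debts = (1,000 + 170 + 380 + 1,365 + 530 + 225) = 3,670; DTI = 3,670/9,650 = 38%.
Program A: score 657 ≥ 640; DTI 38% > 36%; employment 67 ≥ 18 mo → does not qualify.
Program B: score 657 ≥ 600; DTI 38% ≤ 43%; employment 67 ≥ 12 mo → qualifies.

Program B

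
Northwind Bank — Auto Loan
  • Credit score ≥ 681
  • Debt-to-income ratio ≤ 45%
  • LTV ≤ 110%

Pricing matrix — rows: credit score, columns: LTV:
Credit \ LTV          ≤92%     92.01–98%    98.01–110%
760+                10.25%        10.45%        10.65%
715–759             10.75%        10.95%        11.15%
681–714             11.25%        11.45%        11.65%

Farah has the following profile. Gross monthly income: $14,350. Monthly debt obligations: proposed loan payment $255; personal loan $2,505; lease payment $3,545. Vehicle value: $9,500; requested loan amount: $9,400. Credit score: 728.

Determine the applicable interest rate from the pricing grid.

Credit score 728 ≥ 681; Total monthly debts = (255 + 2,505 + 3,545) = 6,305. DTI = 6,305/14,350 = 43.9% ≤ 45%
LTV = 9,400/9,500 = 98.9% ≤ 110%
Row: 728 falls in 715–759. Column: 98.9% falls in 98.01–110%. Rate = 11.15%.

11.15%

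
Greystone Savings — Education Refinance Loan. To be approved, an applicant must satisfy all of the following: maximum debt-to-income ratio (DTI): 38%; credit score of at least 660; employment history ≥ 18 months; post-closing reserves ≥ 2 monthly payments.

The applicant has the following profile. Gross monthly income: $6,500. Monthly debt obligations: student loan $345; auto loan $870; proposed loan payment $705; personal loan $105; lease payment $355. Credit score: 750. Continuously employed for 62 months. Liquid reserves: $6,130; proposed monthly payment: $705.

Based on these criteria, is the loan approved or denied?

Approved

Total monthly debts = (345 + 870 + 705 + 105 + 355) = 2,380. Debt-to-income = 2,380/6,500 = 36.6% — meets 38% limit
Credit score 750 ≥ 660 (meets)
Employment 62 ≥ 18 months
Reserves: 6,130 ÷ 705 = 8.7 months (meets 2-month minimum)
All criteria satisfied.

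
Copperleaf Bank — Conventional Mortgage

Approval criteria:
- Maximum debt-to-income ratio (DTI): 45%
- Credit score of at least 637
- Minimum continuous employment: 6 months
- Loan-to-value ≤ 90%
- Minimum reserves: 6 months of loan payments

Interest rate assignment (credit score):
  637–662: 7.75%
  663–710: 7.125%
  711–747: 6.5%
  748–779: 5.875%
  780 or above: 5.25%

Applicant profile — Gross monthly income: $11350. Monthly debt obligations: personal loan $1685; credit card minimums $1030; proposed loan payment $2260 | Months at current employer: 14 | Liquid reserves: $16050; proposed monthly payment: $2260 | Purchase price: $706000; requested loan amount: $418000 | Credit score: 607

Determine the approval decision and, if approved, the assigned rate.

Denied

Credit score 607 < 637 (below minimum)
Reserves = 16,050/2,260 = 7.1 months ≥ 6
Employment 14 ≥ 6 months
Total monthly debts = (1,685 + 1,030 + 2,260) = 4,975. DTI = 4,975/11,350 = 43.8% ≤ 45%
LTV = 418,000/706,000 = 59.2% ≤ 90%
Not all requirements met → denied.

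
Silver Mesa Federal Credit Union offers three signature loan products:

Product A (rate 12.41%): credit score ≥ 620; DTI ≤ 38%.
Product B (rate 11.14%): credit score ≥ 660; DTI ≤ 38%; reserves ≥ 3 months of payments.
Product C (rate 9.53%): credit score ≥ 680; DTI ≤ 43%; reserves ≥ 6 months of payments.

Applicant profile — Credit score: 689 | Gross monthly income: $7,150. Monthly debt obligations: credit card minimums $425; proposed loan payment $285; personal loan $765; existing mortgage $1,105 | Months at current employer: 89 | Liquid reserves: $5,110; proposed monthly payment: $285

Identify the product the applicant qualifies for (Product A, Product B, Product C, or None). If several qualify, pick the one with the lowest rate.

Product C

Total debts = (425 + 285 + 765 + 1,105) = 2,580; DTI = 2,580/7,150 = 36.1%.
Reserves = 5,110/285 = 17.9 months.
Product A: score 689 ≥ 620; DTI 36.1% ≤ 38% → qualifies.
Product B: score 689 ≥ 660; DTI 36.1% ≤ 38%; reserves 17.9 ≥ 3 mo → qualifies.
Product C: score 689 ≥ 680; DTI 36.1% ≤ 43%; reserves 17.9 ≥ 6 mo → qualifies.
Qualifying: Product A, Product B, Product C. Lowest rate is 9.53% → Product C.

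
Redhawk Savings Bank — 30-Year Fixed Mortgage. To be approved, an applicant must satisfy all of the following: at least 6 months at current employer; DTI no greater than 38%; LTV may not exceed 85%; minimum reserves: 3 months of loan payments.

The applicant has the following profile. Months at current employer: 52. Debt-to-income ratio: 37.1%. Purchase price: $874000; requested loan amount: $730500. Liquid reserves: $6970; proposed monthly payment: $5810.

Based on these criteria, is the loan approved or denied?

Employment 52 ≥ 6 months
DTI 37.1% ≤ 38%
Loan-to-value = 730,500/874,000 = 83.6% — pass (85% max)
Reserves: 6,970 ÷ 5,810 = 1.2 months (below 3-month minimum)
Fails on reserves.

Denied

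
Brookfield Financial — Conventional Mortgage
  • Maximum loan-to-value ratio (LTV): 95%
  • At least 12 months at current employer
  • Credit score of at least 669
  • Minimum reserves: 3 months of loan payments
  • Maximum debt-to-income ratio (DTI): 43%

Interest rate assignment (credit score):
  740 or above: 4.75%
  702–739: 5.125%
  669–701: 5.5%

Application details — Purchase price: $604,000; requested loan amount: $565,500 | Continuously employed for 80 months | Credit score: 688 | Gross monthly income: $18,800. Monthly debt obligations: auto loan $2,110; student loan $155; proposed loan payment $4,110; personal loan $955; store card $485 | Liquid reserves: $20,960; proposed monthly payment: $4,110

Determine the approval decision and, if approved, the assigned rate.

Credit score 688 ≥ 669 (meets minimum)
LTV: 565,500 ÷ 604,000 = 93.6%, within 95% cap
Employment 80 ≥ 12 months
Liquid reserves cover 20,960/4,110 = 5.1 months — ≥ 3 required
Total monthly debts = (2,110 + 155 + 4,110 + 955 + 485) = 7,815. Debt-to-income = 7,815/18,800 = 41.6% — meets 43% limit
All requirements met. Score 688 falls in the 669–701 tier → 5.5%.

Approved at 5.5%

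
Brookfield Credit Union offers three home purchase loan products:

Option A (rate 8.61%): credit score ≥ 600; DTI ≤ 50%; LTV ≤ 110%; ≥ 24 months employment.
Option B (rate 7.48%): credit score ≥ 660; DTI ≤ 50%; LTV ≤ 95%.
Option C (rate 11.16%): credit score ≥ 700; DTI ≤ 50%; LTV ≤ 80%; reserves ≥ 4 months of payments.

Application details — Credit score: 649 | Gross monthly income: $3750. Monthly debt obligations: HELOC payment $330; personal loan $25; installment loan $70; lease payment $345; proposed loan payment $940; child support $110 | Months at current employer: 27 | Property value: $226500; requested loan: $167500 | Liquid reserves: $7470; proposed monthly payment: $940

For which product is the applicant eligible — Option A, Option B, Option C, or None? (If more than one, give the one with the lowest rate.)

Total debts = (330 + 25 + 70 + 345 + 940 + 110) = 1,820; DTI = 1,820/3,750 = 48.5%.
LTV = 167,500/226,500 = 74%.
Reserves = 7,470/940 = 7.9 months.
Option A: score 649 ≥ 600; DTI 48.5% ≤ 50%; LTV 74% ≤ 110%; employment 27 ≥ 24 mo → qualifies.
Option B: score 649 < 660; DTI 48.5% ≤ 50%; LTV 74% ≤ 95% → does not qualify.
Option C: score 649 < 700; DTI 48.5% ≤ 50%; LTV 74% ≤ 80%; reserves 7.9 ≥ 4 mo → does not qualify.

Option A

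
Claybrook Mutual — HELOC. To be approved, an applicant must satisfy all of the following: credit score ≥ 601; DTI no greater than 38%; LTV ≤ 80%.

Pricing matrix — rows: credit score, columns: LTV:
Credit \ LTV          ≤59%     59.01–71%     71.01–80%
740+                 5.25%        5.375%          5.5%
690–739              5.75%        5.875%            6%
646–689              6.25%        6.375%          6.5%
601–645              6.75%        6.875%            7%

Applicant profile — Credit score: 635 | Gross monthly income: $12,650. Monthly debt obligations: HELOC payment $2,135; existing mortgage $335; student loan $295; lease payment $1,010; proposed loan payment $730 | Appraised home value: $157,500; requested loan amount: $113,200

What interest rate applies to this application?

Credit score 635 ≥ 601; Total monthly debts = (2,135 + 335 + 295 + 1,010 + 730) = 4,505. DTI = 4,505/12,650 = 35.6% ≤ 38%
Loan-to-value = 113,200/157,500 = 71.9% — pass (80% max)
Credit 635 → row 601–645; LTV 71.9% → column 71.01–80%. Grid cell → 7%.

7%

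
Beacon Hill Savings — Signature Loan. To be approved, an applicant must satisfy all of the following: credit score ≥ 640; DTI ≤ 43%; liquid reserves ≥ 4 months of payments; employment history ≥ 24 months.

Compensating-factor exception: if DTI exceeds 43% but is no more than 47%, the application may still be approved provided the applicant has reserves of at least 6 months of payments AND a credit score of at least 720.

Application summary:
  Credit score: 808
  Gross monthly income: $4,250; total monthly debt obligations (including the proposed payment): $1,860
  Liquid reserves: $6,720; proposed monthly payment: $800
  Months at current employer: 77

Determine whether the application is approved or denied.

Credit score 808 ≥ 640 (meets base)
DTI: 1,860 ÷ 4,250 = 43.8%, over the 43% base limit.
Liquid reserves cover 6,720/800 = 8.4 months — ≥ 4 required
Employment 77 ≥ 24 months
43.8% falls in the override range (43%–47%), so the compensating-factor test applies.
Reserves 8.4 ≥ 6 months; credit score 808 ≥ 720.
Both compensating conditions met → exception applies.

Approved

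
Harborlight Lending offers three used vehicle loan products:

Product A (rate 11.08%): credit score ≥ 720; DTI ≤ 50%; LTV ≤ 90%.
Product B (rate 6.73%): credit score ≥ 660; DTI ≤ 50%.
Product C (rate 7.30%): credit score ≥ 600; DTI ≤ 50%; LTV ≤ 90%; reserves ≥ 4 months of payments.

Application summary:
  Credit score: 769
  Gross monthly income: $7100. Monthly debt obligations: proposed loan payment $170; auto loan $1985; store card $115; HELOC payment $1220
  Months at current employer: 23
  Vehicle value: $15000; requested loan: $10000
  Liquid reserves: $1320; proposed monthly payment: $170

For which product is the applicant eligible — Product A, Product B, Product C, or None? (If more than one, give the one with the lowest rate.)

Product B

Total debts = (170 + 1,985 + 115 + 1,220) = 3,490; DTI = 3,490/7,100 = 49.2%.
LTV = 10,000/15,000 = 66.7%.
Reserves = 1,320/170 = 7.8 months.
Product A: score 769 ≥ 720; DTI 49.2% ≤ 50%; LTV 66.7% ≤ 90% → qualifies.
Product B: score 769 ≥ 660; DTI 49.2% ≤ 50% → qualifies.
Product C: score 769 ≥ 600; DTI 49.2% ≤ 50%; LTV 66.7% ≤ 90%; reserves 7.8 ≥ 4 mo → qualifies.
Qualifying: Product A, Product B, Product C. Lowest rate is 6.73% → Product B.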